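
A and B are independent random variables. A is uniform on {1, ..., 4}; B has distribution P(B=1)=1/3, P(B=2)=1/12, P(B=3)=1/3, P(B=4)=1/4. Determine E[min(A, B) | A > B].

14/9

P(A > B) = 3/8.
Summing min(A,B)·P(x,y) over outcomes with A > B gives 7/12.
E[min(A, B) | A > B] = (7/12) / (3/8) = 14/9.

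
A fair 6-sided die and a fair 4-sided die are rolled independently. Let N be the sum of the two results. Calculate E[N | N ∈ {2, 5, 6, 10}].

28/5

P(N ∈ {2, 5, 6, 10}) = 5/12.
Σ over the event: 2·1/24 + 5·1/6 + 6·1/6 + 10·1/24 = 7/3.
E[N | N ∈ {2, 5, 6, 10}] = (7/3) / (5/12) = 28/5.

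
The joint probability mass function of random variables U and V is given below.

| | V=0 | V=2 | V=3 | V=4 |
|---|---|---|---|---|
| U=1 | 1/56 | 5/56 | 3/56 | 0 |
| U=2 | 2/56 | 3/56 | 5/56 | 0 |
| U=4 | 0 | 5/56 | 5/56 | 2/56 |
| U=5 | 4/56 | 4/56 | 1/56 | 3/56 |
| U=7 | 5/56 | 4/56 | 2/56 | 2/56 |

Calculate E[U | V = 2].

79/21

P(V = 2) = 3/8.
Σ U·P over the event = 1·(5/56) + 2·(3/56) + 4·(5/56) + 5·(4/56) + 7·(4/56) = 79/56.
E[U | V = 2] = (79/56) / (3/8) = 79/21.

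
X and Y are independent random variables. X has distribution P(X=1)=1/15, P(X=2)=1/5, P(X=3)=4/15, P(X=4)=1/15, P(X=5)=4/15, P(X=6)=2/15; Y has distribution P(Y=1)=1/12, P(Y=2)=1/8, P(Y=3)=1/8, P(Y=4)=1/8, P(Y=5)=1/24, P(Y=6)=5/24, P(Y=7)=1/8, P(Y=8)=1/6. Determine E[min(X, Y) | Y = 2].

P(Y = 2) = 1/8.
Summing min(X,Y)·P(x,y) over outcomes with Y = 2 gives 29/120.
E[min(X, Y) | Y = 2] = (29/120) / (1/8) = 29/15.

29/15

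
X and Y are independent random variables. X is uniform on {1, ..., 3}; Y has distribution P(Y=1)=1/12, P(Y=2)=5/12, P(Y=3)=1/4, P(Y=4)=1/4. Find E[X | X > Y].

20/7

P(X > Y) = 7/36.
Summing X·P(x,y) over outcomes with X > Y gives 5/9.
E[X | X > Y] = (5/9) / (7/36) = 20/7.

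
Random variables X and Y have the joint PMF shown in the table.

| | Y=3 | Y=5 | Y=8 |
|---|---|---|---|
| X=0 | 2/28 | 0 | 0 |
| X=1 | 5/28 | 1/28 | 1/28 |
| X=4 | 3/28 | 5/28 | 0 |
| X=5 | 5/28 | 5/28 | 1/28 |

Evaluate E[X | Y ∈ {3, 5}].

P(Y ∈ {3, 5}) = 13/14.
Σ X·P over the event = 0·(2/28) + 1·(5/28) + 1·(1/28) + 4·(3/28) + 4·(5/28) + 5·(5/28) + 5·(5/28) = 22/7.
E[X | Y ∈ {3, 5}] = (22/7) / (13/14) = 44/13.

44/13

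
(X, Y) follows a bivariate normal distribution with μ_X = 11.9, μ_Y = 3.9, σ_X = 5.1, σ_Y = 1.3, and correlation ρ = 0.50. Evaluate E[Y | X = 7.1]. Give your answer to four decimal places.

3.2882

The regression of Y on X has slope ρ·σ_Y/σ_X and passes through (μ_X, μ_Y).
E[Y | X=7.1] = 3.9 + (0.50)·(1.3/5.1)·(7.1 − (11.9)) = 3.9 + (0.12745)·(-4.8) = 3.2882.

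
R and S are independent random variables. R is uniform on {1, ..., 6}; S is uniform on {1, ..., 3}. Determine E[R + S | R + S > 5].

Outcomes with R + S > 5: (3,3), (4,2), (4,3), (5,1), (5,2), (5,3), (6,1), (6,2), (6,3), each with probability 1/18.
E[R + S | R + S > 5] = (6 + 6 + 7 + 6 + 7 + 8 + 7 + 8 + 9) / 9 = 64/9.

64/9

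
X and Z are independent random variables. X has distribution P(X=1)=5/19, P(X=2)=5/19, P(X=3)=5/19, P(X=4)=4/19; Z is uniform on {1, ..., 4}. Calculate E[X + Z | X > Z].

P(X > Z) = 27/76.
Summing (X+Z)·P(x,y) over outcomes with X > Z gives 33/19.
E[X + Z | X > Z] = (33/19) / (27/76) = 44/9.

44/9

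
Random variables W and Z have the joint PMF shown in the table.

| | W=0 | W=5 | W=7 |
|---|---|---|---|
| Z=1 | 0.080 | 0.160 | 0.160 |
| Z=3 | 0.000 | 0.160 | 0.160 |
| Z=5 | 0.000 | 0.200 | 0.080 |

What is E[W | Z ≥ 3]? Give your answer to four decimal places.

P(Z ≥ 3) = 0.600.
Σ W·P over the event = 5·(0.160) + 5·(0.200) + 7·(0.160) + 7·(0.080) = 3.480.
E[W | Z ≥ 3] = (3.480) / (0.600) = 5.8000.

5.8000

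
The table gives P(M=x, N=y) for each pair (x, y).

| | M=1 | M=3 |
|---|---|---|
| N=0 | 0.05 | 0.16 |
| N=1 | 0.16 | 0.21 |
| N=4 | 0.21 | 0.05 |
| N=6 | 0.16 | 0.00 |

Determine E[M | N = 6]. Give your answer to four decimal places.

P(N = 6) = 0.16.
Σ M·P over the event = 1·(0.16) = 0.16.
E[M | N = 6] = (0.16) / (0.16) = 1.0000.

1.0000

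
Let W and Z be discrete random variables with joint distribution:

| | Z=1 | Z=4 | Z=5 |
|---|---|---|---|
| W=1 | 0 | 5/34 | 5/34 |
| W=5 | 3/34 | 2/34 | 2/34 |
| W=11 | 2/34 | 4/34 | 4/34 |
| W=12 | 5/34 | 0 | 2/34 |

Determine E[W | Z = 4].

59/11

P(Z = 4) = 11/34.
Σ W·P over the event = 1·(5/34) + 5·(2/34) + 11·(4/34) = 59/34.
E[W | Z = 4] = (59/34) / (11/34) = 59/11.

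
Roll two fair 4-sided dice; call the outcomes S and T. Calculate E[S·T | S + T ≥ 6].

65/6

P(S + T ≥ 6) = 3/8.
Summing ST·P(x,y) over outcomes with S + T ≥ 6 gives 65/16.
E[S·T | S + T ≥ 6] = (65/16) / (3/8) = 65/6.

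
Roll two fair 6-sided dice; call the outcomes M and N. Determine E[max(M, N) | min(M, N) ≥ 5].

P(min(M, N) ≥ 5) = 1/9.
Summing max(M,N)·P(x,y) over outcomes with min(M, N) ≥ 5 gives 23/36.
E[max(M, N) | min(M, N) ≥ 5] = (23/36) / (1/9) = 23/4.

23/4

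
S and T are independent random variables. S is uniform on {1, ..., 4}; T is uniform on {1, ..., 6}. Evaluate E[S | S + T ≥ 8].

Outcomes with S + T ≥ 8: (2,6), (3,5), (3,6), (4,4), (4,5), (4,6), each with probability 1/24.
E[S | S + T ≥ 8] = (2 + 3 + 3 + 4 + 4 + 4) / 6 = 10/3.

10/3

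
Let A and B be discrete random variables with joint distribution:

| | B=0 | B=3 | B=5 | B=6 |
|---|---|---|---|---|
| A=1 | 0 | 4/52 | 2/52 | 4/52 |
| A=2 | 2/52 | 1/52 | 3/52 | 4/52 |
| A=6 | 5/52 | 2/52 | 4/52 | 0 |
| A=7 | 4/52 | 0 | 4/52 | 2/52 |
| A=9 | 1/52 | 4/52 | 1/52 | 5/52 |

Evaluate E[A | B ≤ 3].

125/23

P(B ≤ 3) = 23/52.
Σ A·P over the event = 1·(4/52) + 2·(2/52) + 2·(1/52) + 6·(5/52) + 6·(2/52) + 7·(4/52) + 9·(1/52) + 9·(4/52) = 125/52.
E[A | B ≤ 3] = (125/52) / (23/52) = 125/23.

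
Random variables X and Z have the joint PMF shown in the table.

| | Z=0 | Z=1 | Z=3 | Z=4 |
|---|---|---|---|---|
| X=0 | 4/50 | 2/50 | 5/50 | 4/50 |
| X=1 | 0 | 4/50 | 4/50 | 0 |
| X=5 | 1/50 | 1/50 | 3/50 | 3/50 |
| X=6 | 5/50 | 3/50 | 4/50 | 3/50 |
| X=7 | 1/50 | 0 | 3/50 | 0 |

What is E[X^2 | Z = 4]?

183/10

P(Z = 4) = 1/5.
Σ X^2·P over the event = 0·(4/50) + 25·(3/50) + 36·(3/50) = 183/50.
E[X^2 | Z = 4] = (183/50) / (1/5) = 183/10.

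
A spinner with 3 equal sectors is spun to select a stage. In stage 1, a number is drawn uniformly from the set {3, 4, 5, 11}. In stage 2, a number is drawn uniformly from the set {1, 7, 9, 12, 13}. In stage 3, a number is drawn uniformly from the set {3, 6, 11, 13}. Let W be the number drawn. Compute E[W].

112/15

E[W | stage 1] = (3+4+5+11)/4 = 23/4.
E[W | stage 2] = (1+7+9+12+13)/5 = 42/5.
E[W | stage 3] = (3+6+11+13)/4 = 33/4.
E[W] = (1/3)·(23/4) + (1/3)·(42/5) + (1/3)·(33/4) = 112/15.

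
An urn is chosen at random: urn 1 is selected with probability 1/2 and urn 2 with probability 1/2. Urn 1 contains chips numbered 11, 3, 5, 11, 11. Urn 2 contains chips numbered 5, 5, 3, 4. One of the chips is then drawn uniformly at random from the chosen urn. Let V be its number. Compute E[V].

249/40

E[V | urn 1] = (11+3+5+11+11)/5 = 41/5.
E[V | urn 2] = (5+5+3+4)/4 = 17/4.
E[V] = (1/2)·(41/5) + (1/2)·(17/4) = 249/40.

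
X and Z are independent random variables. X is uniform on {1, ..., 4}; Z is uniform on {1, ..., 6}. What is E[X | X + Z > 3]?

P(X + Z > 3) = 7/8.
Summing X·P(x,y) over outcomes with X + Z > 3 gives 7/3.
E[X | X + Z > 3] = (7/3) / (7/8) = 8/3.

8/3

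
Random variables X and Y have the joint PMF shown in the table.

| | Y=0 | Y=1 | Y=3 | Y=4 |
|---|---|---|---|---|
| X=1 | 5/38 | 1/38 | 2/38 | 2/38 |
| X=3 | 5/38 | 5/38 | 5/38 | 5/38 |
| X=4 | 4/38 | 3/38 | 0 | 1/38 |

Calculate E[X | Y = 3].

P(Y = 3) = 7/38.
Σ X·P over the event = 1·(2/38) + 3·(5/38) = 17/38.
E[X | Y = 3] = (17/38) / (7/38) = 17/7.

17/7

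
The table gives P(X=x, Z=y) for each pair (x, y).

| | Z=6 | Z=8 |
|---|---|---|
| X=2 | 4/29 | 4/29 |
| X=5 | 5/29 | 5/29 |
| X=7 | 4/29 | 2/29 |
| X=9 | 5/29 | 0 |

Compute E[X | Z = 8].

P(Z = 8) = 11/29.
Σ X·P over the event = 2·(4/29) + 5·(5/29) + 7·(2/29) = 47/29.
E[X | Z = 8] = (47/29) / (11/29) = 47/11.

47/11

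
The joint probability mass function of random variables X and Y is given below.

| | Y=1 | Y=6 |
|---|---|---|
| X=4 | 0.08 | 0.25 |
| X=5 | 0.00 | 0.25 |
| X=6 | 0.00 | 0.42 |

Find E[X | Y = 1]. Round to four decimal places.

4.0000

P(Y = 1) = 0.08.
Σ X·P over the event = 4·(0.08) = 0.32.
E[X | Y = 1] = (0.32) / (0.08) = 4.0000.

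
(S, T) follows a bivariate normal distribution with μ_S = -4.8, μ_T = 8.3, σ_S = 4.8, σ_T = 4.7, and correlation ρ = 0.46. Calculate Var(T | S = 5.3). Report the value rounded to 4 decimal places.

For a bivariate normal, Var(T | S=x) = σ_T²(1 − ρ²).
Var(T | S=5.3) = (4.7)²·(1 − (0.46)²) = 22.09·0.7884 = 17.4158.

17.4158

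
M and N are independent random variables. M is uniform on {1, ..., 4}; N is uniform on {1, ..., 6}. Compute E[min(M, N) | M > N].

5/3

P(M > N) = 1/4.
Summing min(M,N)·P(x,y) over outcomes with M > N gives 5/12.
E[min(M, N) | M > N] = (5/12) / (1/4) = 5/3.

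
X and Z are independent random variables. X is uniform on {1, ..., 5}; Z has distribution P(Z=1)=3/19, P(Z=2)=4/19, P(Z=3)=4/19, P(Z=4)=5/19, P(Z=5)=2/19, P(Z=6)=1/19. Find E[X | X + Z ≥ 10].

P(X + Z ≥ 10) = 4/95.
Summing X·P(x,y) over outcomes with X + Z ≥ 10 gives 1/5.
E[X | X + Z ≥ 10] = (1/5) / (4/95) = 19/4.

19/4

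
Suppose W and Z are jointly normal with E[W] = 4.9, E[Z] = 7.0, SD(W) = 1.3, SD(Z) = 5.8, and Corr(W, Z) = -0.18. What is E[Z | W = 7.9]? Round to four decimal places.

4.5908

For a bivariate normal, E[Z | W=x] = μ_Z + ρ·(σ_Z/σ_W)·(x − μ_W).
E[Z | W=7.9] = 7.0 + (-0.18)·(5.8/1.3)·(7.9 − (4.9)) = 7.0 + (-0.80308)·(3) = 4.5908.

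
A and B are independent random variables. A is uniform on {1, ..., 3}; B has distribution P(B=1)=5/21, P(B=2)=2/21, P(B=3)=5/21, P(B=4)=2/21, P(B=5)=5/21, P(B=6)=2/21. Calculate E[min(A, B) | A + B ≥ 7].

P(A + B ≥ 7) = 2/7.
Summing min(A,B)·P(x,y) over outcomes with A + B ≥ 7 gives 43/63.
E[min(A, B) | A + B ≥ 7] = (43/63) / (2/7) = 43/18.

43/18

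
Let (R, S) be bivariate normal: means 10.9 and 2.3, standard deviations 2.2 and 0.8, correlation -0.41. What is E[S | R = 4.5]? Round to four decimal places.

3.2542

For a bivariate normal, E[S | R=x] = μ_S + ρ·(σ_S/σ_R)·(x − μ_R).
E[S | R=4.5] = 2.3 + (-0.41)·(0.8/2.2)·(4.5 − (10.9)) = 2.3 + (-0.14909)·(-6.4) = 3.2542.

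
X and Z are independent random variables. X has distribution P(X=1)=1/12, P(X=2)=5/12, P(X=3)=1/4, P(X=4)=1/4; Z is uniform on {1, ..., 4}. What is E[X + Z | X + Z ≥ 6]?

33/5

P(X + Z ≥ 6) = 5/12.
Summing (X+Z)·P(x,y) over outcomes with X + Z ≥ 6 gives 11/4.
E[X + Z | X + Z ≥ 6] = (11/4) / (5/12) = 33/5.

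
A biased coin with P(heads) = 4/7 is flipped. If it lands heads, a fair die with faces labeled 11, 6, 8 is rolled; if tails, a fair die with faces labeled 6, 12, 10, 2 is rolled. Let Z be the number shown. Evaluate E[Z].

335/42

E[Z | heads] = (11+6+8)/3 = 25/3.
E[Z | tails] = (6+12+10+2)/4 = 15/2.
By the law of total expectation,
E[Z] = (4/7)·(25/3) + (3/7)·(15/2) = 335/42.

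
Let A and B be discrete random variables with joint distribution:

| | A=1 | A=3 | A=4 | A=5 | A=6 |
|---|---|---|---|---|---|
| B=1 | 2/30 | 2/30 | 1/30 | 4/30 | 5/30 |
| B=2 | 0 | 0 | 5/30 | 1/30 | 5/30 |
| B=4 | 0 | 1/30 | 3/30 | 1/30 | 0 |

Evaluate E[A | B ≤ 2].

P(B ≤ 2) = 5/6.
Summing A·P(A=x,B=y) over the conditioning event gives 39/10.
E[A | B ≤ 2] = (39/10) / (5/6) = 117/25.

117/25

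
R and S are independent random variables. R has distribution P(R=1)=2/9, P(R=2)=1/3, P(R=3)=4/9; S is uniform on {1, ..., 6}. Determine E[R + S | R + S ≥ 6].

209/29

P(R + S ≥ 6) = 29/54.
Summing (R+S)·P(x,y) over outcomes with R + S ≥ 6 gives 209/54.
E[R + S | R + S ≥ 6] = (209/54) / (29/54) = 209/29.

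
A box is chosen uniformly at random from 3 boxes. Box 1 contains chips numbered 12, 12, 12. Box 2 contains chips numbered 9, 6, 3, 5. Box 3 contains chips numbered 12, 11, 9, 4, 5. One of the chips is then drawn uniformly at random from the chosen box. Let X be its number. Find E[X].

E[X | box 1] = (12+12+12)/3 = 12.
E[X | box 2] = (9+6+3+5)/4 = 23/4.
E[X | box 3] = (12+11+9+4+5)/5 = 41/5.
By the law of total expectation,
E[X] = (1/3)·(12) + (1/3)·(23/4) + (1/3)·(41/5) = 173/20.

173/20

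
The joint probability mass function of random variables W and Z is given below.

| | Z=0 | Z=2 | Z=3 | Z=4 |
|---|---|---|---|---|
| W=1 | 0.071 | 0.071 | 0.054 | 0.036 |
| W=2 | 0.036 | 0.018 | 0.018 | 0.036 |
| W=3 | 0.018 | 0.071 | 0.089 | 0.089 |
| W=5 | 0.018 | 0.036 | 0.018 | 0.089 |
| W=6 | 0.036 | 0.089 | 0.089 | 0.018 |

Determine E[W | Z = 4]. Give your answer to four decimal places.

3.4627

P(Z = 4) = 0.268.
Σ W·P over the event = 1·(0.036) + 2·(0.036) + 3·(0.089) + 5·(0.089) + 6·(0.018) = 0.928.
E[W | Z = 4] = (0.928) / (0.268) = 3.4627.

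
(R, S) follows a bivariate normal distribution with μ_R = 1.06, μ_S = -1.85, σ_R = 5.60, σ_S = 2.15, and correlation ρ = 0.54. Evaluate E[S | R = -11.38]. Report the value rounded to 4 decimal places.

-4.4291

The regression of S on R has slope ρ·σ_S/σ_R and passes through (μ_R, μ_S).
E[S | R=-11.38] = -1.85 + (0.54)·(2.15/5.60)·(-11.38 − (1.06)) = -1.85 + (0.20732)·(-12.44) = -4.4291.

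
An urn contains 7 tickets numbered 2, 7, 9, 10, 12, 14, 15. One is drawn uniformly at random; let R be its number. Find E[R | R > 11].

P(R > 11) = 3/7.
Σ over the event: 12·1/7 + 14·1/7 + 15·1/7 = 41/7.
E[R | R > 11] = (41/7) / (3/7) = 41/3.

41/3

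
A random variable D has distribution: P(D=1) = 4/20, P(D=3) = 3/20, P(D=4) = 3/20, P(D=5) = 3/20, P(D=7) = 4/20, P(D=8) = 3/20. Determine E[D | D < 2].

1

P(D < 2) = 1/5.
Σ over the event: 1·1/5 = 1/5.
E[D | D < 2] = (1/5) / (1/5) = 1.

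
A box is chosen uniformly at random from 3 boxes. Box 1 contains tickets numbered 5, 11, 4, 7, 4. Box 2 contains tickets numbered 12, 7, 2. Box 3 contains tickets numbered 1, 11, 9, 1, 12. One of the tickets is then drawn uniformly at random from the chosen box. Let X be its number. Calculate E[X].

E[X | box 1] = (5+11+4+7+4)/5 = 31/5.
E[X | box 2] = (12+7+2)/3 = 7.
E[X | box 3] = (1+11+9+1+12)/5 = 34/5.
By the law of total expectation,
E[X] = (1/3)·(31/5) + (1/3)·(7) + (1/3)·(34/5) = 20/3.

20/3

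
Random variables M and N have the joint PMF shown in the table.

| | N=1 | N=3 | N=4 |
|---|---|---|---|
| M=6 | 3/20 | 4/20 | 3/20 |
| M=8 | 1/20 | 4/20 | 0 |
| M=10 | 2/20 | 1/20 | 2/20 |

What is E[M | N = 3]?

22/3

P(N = 3) = 9/20.
Σ M·P over the event = 6·(4/20) + 8·(4/20) + 10·(1/20) = 33/10.
E[M | N = 3] = (33/10) / (9/20) = 22/3.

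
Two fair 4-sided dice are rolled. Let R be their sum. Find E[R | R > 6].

P(R > 6) = 3/16.
Σ over the event: 7·1/8 + 8·1/16 = 11/8.
E[R | R > 6] = (11/8) / (3/16) = 22/3.

22/3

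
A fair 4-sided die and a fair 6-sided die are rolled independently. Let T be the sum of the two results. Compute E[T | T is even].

6

P(T is even) = 1/2.
Σ over the event: 2·1/24 + 4·1/8 + 6·1/6 + 8·1/8 + 10·1/24 = 3.
E[T | T is even] = (3) / (1/2) = 6.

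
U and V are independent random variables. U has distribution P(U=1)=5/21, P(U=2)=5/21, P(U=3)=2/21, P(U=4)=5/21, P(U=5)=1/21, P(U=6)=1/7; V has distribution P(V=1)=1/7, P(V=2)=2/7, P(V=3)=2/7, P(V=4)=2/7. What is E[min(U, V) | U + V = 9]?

13/4

P(U + V = 9) = 8/147.
Summing min(U,V)·P(x,y) over outcomes with U + V = 9 gives 26/147.
E[min(U, V) | U + V = 9] = (26/147) / (8/147) = 13/4.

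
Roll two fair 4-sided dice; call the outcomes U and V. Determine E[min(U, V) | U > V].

P(U > V) = 3/8.
Summing min(U,V)·P(x,y) over outcomes with U > V gives 5/8.
E[min(U, V) | U > V] = (5/8) / (3/8) = 5/3.

5/3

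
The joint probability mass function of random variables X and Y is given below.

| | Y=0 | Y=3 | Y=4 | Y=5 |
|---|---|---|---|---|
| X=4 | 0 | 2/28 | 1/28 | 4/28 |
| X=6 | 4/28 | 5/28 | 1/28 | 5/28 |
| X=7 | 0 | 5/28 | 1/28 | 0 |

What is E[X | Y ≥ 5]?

46/9

P(Y ≥ 5) = 9/28.
Σ X·P over the event = 4·(4/28) + 6·(5/28) = 23/14.
E[X | Y ≥ 5] = (23/14) / (9/28) = 46/9.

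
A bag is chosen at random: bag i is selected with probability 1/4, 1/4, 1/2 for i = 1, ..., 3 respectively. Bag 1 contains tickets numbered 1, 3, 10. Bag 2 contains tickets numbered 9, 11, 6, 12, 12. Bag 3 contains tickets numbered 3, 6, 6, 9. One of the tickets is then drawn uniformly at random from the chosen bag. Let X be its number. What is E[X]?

E[X | bag 1] = (1+3+10)/3 = 14/3.
E[X | bag 2] = (9+11+6+12+12)/5 = 10.
E[X | bag 3] = (3+6+6+9)/4 = 6.
E[X] = (1/4)·(14/3) + (1/4)·(10) + (1/2)·(6) = 20/3.

20/3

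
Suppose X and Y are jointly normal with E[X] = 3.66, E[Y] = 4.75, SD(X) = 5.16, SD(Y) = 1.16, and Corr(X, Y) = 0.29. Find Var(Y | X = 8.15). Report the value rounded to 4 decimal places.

Var(Y | X=x) = (1 − ρ²)·σ_Y².
Var(Y | X=8.15) = (1.16)²·(1 − (0.29)²) = 1.3456·0.9159 = 1.2324.

1.2324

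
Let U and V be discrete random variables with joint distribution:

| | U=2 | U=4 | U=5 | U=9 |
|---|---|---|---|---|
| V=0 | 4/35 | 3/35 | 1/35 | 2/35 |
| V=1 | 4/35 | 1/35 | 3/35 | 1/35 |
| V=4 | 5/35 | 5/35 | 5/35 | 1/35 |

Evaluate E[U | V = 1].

P(V = 1) = 9/35.
Summing U·P(U=x,V=y) over the conditioning event gives 36/35.
E[U | V = 1] = (36/35) / (9/35) = 4.

4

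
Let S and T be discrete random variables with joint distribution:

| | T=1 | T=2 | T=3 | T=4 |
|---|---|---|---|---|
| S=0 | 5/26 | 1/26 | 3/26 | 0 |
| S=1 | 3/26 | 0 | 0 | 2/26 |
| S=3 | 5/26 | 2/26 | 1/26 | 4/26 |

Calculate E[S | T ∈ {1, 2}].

P(T ∈ {1, 2}) = 8/13.
Σ S·P over the event = 0·(5/26) + 0·(1/26) + 1·(3/26) + 3·(5/26) + 3·(2/26) = 12/13.
E[S | T ∈ {1, 2}] = (12/13) / (8/13) = 3/2.

3/2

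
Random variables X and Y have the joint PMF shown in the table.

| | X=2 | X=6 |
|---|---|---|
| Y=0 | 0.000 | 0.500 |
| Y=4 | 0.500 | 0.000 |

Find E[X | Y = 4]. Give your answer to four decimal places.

P(Y = 4) = 0.500.
Σ X·P over the event = 2·(0.500) = 1.000.
E[X | Y = 4] = (1.000) / (0.500) = 2.0000.

2.0000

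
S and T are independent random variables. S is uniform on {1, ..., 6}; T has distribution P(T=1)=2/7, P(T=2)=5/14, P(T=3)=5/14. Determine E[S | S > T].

49/11

P(S > T) = 55/84.
Summing S·P(x,y) over outcomes with S > T gives 35/12.
E[S | S > T] = (35/12) / (55/84) = 49/11.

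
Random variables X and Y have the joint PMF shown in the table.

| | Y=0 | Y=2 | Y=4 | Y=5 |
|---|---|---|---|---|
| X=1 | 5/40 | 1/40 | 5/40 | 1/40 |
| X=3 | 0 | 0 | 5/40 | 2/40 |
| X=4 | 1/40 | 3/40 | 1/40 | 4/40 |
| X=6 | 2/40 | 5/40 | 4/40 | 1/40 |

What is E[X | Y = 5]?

P(Y = 5) = 1/5.
Summing X·P(X=x,Y=y) over the conditioning event gives 29/40.
E[X | Y = 5] = (29/40) / (1/5) = 29/8.

29/8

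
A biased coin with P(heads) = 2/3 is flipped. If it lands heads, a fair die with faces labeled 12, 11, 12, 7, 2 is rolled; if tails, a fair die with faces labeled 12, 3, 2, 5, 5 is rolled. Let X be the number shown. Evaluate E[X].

23/3

E[X | heads] = (12+11+12+7+2)/5 = 44/5.
E[X | tails] = (12+3+2+5+5)/5 = 27/5.
By the law of total expectation,
E[X] = (2/3)·(44/5) + (1/3)·(27/5) = 23/3.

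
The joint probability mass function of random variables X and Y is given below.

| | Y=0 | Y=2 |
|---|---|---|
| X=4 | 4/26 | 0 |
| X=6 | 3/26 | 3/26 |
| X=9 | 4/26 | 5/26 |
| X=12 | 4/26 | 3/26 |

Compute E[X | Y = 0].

P(Y = 0) = 15/26.
Σ X·P over the event = 4·(4/26) + 6·(3/26) + 9·(4/26) + 12·(4/26) = 59/13.
E[X | Y = 0] = (59/13) / (15/26) = 118/15.

118/15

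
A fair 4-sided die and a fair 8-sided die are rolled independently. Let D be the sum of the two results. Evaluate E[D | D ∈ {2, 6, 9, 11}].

84/11

P(D ∈ {2, 6, 9, 11}) = 11/32.
Σ over the event: 2·1/32 + 6·1/8 + 9·1/8 + 11·1/16 = 21/8.
E[D | D ∈ {2, 6, 9, 11}] = (21/8) / (11/32) = 84/11.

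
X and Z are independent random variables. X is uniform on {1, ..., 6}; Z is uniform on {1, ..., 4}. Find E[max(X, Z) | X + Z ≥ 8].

Outcomes with X + Z ≥ 8: (4,4), (5,3), (5,4), (6,2), (6,3), (6,4), each with probability 1/24.
E[max(X, Z) | X + Z ≥ 8] = (4 + 5 + 5 + 6 + 6 + 6) / 6 = 16/3.

16/3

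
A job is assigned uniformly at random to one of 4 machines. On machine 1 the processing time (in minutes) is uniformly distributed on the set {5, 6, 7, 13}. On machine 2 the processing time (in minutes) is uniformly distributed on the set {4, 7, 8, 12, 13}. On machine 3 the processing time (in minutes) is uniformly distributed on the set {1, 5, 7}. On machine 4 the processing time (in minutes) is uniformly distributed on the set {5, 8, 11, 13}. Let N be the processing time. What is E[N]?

E[N | machine 1] = (5+6+7+13)/4 = 31/4.
E[N | machine 2] = (4+7+8+12+13)/5 = 44/5.
E[N | machine 3] = (1+5+7)/3 = 13/3.
E[N | machine 4] = (5+8+11+13)/4 = 37/4.
E[N] = (1/4)·(31/4) + (1/4)·(44/5) + (1/4)·(13/3) + (1/4)·(37/4) = 113/15.

113/15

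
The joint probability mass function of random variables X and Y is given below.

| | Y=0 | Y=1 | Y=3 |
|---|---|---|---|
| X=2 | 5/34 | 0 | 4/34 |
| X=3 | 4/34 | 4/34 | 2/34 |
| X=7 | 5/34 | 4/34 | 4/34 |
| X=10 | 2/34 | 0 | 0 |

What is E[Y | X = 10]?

P(X = 10) = 1/17.
Σ Y·P over the event = 0·(2/34) = 0.
E[Y | X = 10] = (0) / (1/17) = 0.

0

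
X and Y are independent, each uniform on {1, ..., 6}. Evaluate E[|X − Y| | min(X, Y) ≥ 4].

Outcomes with min(X, Y) ≥ 4: (4,4), (4,5), (4,6), (5,4), (5,5), (5,6), (6,4), (6,5), (6,6), each with probability 1/36.
E[|X − Y| | min(X, Y) ≥ 4] = (0 + 1 + 2 + 1 + 0 + 1 + 2 + 1 + 0) / 9 = 8/9.

8/9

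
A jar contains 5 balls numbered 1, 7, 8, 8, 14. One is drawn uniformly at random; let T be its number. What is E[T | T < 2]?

1

P(T < 2) = 1/5.
Σ over the event: 1·1/5 = 1/5.
E[T | T < 2] = (1/5) / (1/5) = 1.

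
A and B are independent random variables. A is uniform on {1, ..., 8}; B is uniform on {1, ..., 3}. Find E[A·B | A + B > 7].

P(A + B > 7) = 3/8.
Summing AB·P(x,y) over outcomes with A + B > 7 gives 45/8.
E[A·B | A + B > 7] = (45/8) / (3/8) = 15.

15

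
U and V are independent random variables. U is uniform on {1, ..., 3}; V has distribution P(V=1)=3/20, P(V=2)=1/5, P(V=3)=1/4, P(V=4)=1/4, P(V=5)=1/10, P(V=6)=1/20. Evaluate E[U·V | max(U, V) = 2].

30/11

P(max(U, V) = 2) = 11/60.
Summing UV·P(x,y) over outcomes with max(U, V) = 2 gives 1/2.
E[U·V | max(U, V) = 2] = (1/2) / (11/60) = 30/11.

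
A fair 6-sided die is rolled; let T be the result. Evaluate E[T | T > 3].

5

Given T > 3, T is equally likely to be any of {4, 5, 6}.
E[T | T > 3] = (4 + 5 + 6) / 3 = 5.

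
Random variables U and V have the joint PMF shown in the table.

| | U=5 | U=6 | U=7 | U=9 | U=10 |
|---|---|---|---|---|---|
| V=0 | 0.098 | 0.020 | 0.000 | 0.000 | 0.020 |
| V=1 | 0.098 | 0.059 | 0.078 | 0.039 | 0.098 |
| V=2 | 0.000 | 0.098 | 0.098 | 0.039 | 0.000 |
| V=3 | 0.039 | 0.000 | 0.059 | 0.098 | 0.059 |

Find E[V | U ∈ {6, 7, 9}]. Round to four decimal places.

P(U ∈ {6, 7, 9}) = 0.588.
Summing V·P(U=x,V=y) over the conditioning event gives 1.117.
E[V | U ∈ {6, 7, 9}] = (1.117) / (0.588) = 1.8997.

1.8997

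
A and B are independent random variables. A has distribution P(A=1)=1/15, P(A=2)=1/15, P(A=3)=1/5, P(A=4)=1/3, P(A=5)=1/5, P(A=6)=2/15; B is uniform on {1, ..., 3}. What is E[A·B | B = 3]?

P(B = 3) = 1/3.
Summing AB·P(x,y) over outcomes with B = 3 gives 59/15.
E[A·B | B = 3] = (59/15) / (1/3) = 59/5.

59/5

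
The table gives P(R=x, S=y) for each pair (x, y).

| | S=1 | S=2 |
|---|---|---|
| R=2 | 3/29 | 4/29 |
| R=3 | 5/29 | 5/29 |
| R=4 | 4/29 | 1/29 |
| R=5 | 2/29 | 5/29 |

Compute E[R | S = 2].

52/15

P(S = 2) = 15/29.
Σ R·P over the event = 2·(4/29) + 3·(5/29) + 4·(1/29) + 5·(5/29) = 52/29.
E[R | S = 2] = (52/29) / (15/29) = 52/15.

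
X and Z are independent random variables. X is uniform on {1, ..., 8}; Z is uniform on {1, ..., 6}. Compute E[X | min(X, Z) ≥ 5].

Outcomes with min(X, Z) ≥ 5: (5,5), (5,6), (6,5), (6,6), (7,5), (7,6), (8,5), (8,6), each with probability 1/48.
E[X | min(X, Z) ≥ 5] = (5 + 5 + 6 + 6 + 7 + 7 + 8 + 8) / 8 = 13/2.

13/2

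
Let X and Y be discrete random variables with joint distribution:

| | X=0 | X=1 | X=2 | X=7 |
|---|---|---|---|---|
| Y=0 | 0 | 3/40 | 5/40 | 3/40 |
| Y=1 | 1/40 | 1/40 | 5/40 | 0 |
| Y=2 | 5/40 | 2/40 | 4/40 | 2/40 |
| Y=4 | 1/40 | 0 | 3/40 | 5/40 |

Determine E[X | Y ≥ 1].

76/29

P(Y ≥ 1) = 29/40.
Summing X·P(X=x,Y=y) over the conditioning event gives 19/10.
E[X | Y ≥ 1] = (19/10) / (29/40) = 76/29.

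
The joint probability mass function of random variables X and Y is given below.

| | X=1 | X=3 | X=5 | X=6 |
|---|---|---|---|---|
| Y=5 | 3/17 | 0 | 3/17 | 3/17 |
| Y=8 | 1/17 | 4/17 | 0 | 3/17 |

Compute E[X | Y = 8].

31/8

P(Y = 8) = 8/17.
Σ X·P over the event = 1·(1/17) + 3·(4/17) + 6·(3/17) = 31/17.
E[X | Y = 8] = (31/17) / (8/17) = 31/8.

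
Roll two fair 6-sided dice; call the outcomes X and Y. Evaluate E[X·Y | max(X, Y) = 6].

216/11

P(max(X, Y) = 6) = 11/36.
Summing XY·P(x,y) over outcomes with max(X, Y) = 6 gives 6.
E[X·Y | max(X, Y) = 6] = (6) / (11/36) = 216/11.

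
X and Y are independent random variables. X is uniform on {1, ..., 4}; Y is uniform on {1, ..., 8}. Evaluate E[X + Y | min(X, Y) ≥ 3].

P(min(X, Y) ≥ 3) = 3/8.
Summing (X+Y)·P(x,y) over outcomes with min(X, Y) ≥ 3 gives 27/8.
E[X + Y | min(X, Y) ≥ 3] = (27/8) / (3/8) = 9.

9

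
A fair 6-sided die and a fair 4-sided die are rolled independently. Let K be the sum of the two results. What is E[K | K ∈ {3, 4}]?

P(K ∈ {3, 4}) = 5/24.
Σ over the event: 3·1/12 + 4·1/8 = 3/4.
E[K | K ∈ {3, 4}] = (3/4) / (5/24) = 18/5.

18/5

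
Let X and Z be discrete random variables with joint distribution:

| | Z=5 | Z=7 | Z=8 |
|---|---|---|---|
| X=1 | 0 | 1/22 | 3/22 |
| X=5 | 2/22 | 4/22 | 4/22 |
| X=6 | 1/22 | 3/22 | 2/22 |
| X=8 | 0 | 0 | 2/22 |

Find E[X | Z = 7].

39/8

P(Z = 7) = 4/11.
Summing X·P(X=x,Z=y) over the conditioning event gives 39/22.
E[X | Z = 7] = (39/22) / (4/11) = 39/8.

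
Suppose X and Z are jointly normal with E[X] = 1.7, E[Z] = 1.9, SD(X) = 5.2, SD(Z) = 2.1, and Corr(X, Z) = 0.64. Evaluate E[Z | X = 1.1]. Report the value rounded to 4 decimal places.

E[Z | X=x] = μ_Z + ρ(σ_Z/σ_X)(x − μ_X) for jointly normal variables.
E[Z | X=1.1] = 1.9 + (0.64)·(2.1/5.2)·(1.1 − (1.7)) = 1.9 + (0.25846)·(-0.6) = 1.7449.

1.7449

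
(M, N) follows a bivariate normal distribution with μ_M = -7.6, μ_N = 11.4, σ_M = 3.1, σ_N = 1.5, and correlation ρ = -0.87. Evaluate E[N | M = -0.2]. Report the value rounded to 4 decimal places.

The regression of N on M has slope ρ·σ_N/σ_M and passes through (μ_M, μ_N).
E[N | M=-0.2] = 11.4 + (-0.87)·(1.5/3.1)·(-0.2 − (-7.6)) = 11.4 + (-0.42097)·(7.4) = 8.2848.

8.2848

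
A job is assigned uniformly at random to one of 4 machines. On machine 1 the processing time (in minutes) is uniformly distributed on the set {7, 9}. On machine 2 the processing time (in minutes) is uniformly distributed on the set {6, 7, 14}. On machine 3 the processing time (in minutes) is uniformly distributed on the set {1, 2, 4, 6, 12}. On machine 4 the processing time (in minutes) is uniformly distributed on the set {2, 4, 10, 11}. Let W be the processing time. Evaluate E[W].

115/16

E[W | machine 1] = (7+9)/2 = 8.
E[W | machine 2] = (6+7+14)/3 = 9.
E[W | machine 3] = (1+2+4+6+12)/5 = 5.
E[W | machine 4] = (2+4+10+11)/4 = 27/4.
By the law of total expectation,
E[W] = (1/4)·(8) + (1/4)·(9) + (1/4)·(5) + (1/4)·(27/4) = 115/16.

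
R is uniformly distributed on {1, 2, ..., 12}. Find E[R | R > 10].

23/2

Given R > 10, R is equally likely to be any of {11, 12}.
E[R | R > 10] = (11 + 12) / 2 = 23/2.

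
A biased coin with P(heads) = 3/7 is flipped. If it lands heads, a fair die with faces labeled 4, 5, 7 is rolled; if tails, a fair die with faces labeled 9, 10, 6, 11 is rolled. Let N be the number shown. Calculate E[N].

E[N | heads] = (4+5+7)/3 = 16/3.
E[N | tails] = (9+10+6+11)/4 = 9.
E[N] = (3/7)·(16/3) + (4/7)·(9) = 52/7.

52/7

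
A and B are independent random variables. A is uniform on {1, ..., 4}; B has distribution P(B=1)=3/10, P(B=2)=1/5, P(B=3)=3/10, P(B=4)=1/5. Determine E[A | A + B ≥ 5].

P(A + B ≥ 5) = 3/5.
Summing A·P(x,y) over outcomes with A + B ≥ 5 gives 73/40.
E[A | A + B ≥ 5] = (73/40) / (3/5) = 73/24.

73/24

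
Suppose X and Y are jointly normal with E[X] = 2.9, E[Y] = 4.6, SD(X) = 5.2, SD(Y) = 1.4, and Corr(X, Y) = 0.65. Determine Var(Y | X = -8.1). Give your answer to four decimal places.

1.1319

For a bivariate normal, Var(Y | X=x) = σ_Y²(1 − ρ²).
Var(Y | X=-8.1) = (1.4)²·(1 − (0.65)²) = 1.96·0.5775 = 1.1319.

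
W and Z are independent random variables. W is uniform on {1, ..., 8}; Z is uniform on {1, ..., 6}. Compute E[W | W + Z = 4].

Outcomes with W + Z = 4: (1,3), (2,2), (3,1), each with probability 1/48.
E[W | W + Z = 4] = (1 + 2 + 3) / 3 = 2.

2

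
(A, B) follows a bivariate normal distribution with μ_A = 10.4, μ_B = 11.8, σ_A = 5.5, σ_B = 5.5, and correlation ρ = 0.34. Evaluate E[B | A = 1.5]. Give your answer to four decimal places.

The regression of B on A has slope ρ·σ_B/σ_A and passes through (μ_A, μ_B).
E[B | A=1.5] = 11.8 + (0.34)·(5.5/5.5)·(1.5 − (10.4)) = 11.8 + (0.34)·(-8.9) = 8.7740.

8.7740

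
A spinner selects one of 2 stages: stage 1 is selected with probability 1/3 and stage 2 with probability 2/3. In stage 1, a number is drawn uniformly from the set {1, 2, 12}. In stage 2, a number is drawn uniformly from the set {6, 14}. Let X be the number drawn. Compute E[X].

25/3

E[X | stage 1] = (1+2+12)/3 = 5.
E[X | stage 2] = (6+14)/2 = 10.
E[X] = (1/3)·(5) + (2/3)·(10) = 25/3.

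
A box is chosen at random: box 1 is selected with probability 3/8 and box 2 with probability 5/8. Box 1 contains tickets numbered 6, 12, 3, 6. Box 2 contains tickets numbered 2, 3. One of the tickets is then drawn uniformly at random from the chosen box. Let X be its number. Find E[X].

131/32

E[X | box 1] = (6+12+3+6)/4 = 27/4.
E[X | box 2] = (2+3)/2 = 5/2.
E[X] = (3/8)·(27/4) + (5/8)·(5/2) = 131/32.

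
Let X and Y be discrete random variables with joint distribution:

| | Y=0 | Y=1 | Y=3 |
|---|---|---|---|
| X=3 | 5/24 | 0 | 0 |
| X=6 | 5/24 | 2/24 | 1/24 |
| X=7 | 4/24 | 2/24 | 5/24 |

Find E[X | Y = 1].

P(Y = 1) = 1/6.
Σ X·P over the event = 6·(2/24) + 7·(2/24) = 13/12.
E[X | Y = 1] = (13/12) / (1/6) = 13/2.

13/2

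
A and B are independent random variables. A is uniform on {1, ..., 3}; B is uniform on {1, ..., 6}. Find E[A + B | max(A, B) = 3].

Outcomes with max(A, B) = 3: (1,3), (2,3), (3,1), (3,2), (3,3), each with probability 1/18.
E[A + B | max(A, B) = 3] = (4 + 5 + 4 + 5 + 6) / 5 = 24/5.

24/5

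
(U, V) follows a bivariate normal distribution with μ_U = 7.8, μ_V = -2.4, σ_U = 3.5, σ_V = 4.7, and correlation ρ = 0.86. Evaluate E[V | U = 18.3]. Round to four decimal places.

For a bivariate normal, E[V | U=x] = μ_V + ρ·(σ_V/σ_U)·(x − μ_U).
E[V | U=18.3] = -2.4 + (0.86)·(4.7/3.5)·(18.3 − (7.8)) = -2.4 + (1.15486)·(10.5) = 9.7260.

9.7260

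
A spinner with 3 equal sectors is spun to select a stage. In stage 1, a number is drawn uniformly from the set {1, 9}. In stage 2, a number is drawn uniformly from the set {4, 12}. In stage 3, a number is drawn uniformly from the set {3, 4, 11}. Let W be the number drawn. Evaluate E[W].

E[W | stage 1] = (1+9)/2 = 5.
E[W | stage 2] = (4+12)/2 = 8.
E[W | stage 3] = (3+4+11)/3 = 6.
E[W] = (1/3)·(5) + (1/3)·(8) + (1/3)·(6) = 19/3.

19/3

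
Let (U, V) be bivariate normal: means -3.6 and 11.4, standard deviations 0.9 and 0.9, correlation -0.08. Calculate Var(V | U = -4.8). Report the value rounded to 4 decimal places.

0.8048

Var(V | U=x) = (1 − ρ²)·σ_V².
Var(V | U=-4.8) = (0.9)²·(1 − (-0.08)²) = 0.81·0.9936 = 0.8048.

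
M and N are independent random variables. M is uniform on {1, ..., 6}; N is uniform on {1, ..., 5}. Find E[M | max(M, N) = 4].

Outcomes with max(M, N) = 4: (1,4), (2,4), (3,4), (4,1), (4,2), (4,3), (4,4), each with probability 1/30.
E[M | max(M, N) = 4] = (1 + 2 + 3 + 4 + 4 + 4 + 4) / 7 = 22/7.

22/7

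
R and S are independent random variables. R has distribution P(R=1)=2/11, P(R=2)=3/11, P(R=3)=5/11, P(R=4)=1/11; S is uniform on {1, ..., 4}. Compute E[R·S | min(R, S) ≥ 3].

P(min(R, S) ≥ 3) = 3/11.
Summing RS·P(x,y) over outcomes with min(R, S) ≥ 3 gives 133/44.
E[R·S | min(R, S) ≥ 3] = (133/44) / (3/11) = 133/12.

133/12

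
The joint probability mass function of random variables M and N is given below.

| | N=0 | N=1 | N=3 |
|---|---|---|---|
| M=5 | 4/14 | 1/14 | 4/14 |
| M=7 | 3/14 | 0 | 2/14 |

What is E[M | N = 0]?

41/7

P(N = 0) = 1/2.
Summing M·P(M=x,N=y) over the conditioning event gives 41/14.
E[M | N = 0] = (41/14) / (1/2) = 41/7.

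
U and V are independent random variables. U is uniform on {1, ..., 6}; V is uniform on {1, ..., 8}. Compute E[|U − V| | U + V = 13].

Outcomes with U + V = 13: (5,8), (6,7), each with probability 1/48.
E[|U − V| | U + V = 13] = (3 + 1) / 2 = 2.

2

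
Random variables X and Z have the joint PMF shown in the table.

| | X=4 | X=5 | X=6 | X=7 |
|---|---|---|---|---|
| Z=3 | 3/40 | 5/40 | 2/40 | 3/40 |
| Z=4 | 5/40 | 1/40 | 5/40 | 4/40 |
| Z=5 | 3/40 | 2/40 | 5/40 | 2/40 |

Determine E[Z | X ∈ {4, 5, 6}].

P(X ∈ {4, 5, 6}) = 31/40.
Summing Z·P(X=x,Z=y) over the conditioning event gives 31/10.
E[Z | X ∈ {4, 5, 6}] = (31/10) / (31/40) = 4.

4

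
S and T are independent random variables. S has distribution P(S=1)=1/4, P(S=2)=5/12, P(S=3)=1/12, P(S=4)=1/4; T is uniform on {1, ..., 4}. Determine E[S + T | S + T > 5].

P(S + T > 5) = 1/3.
Summing (S+T)·P(x,y) over outcomes with S + T > 5 gives 53/24.
E[S + T | S + T > 5] = (53/24) / (1/3) = 53/8.

53/8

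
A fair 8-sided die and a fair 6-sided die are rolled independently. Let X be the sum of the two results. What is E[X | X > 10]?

P(X > 10) = 5/24.
Σ over the event: 11·1/12 + 12·1/16 + 13·1/24 + 14·1/48 = 5/2.
E[X | X > 10] = (5/2) / (5/24) = 12.

12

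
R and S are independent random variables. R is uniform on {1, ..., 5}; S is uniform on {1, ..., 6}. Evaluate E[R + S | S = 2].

5

P(S = 2) = 1/6.
Summing (R+S)·P(x,y) over outcomes with S = 2 gives 5/6.
E[R + S | S = 2] = (5/6) / (1/6) = 5.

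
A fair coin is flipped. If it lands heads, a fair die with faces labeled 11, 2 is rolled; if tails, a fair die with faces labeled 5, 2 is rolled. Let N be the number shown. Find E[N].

E[N | heads] = (11+2)/2 = 13/2.
E[N | tails] = (5+2)/2 = 7/2.
E[N] = (1/2)·(13/2) + (1/2)·(7/2) = 5.

5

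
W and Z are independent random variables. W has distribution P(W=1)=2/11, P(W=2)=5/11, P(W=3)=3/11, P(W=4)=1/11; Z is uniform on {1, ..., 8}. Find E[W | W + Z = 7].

25/11

P(W + Z = 7) = 1/8.
Summing W·P(x,y) over outcomes with W + Z = 7 gives 25/88.
E[W | W + Z = 7] = (25/88) / (1/8) = 25/11.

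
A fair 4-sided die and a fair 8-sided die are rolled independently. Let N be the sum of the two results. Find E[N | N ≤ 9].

P(N ≤ 9) = 13/16.
Σ over the event: 2·1/32 + 3·1/16 + 4·3/32 + 5·1/8 + 6·1/8 + 7·1/8 + 8·1/8 + 9·1/8 = 5.
E[N | N ≤ 9] = (5) / (13/16) = 80/13.

80/13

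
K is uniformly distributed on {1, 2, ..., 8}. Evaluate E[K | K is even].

5

Given K is even, K is equally likely to be any of {2, 4, 6, 8}.
E[K | K is even] = (2 + 4 + 6 + 8) / 4 = 5.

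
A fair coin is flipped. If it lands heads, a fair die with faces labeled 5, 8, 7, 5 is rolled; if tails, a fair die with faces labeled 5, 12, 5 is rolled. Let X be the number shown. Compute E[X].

163/24

E[X | heads] = (5+8+7+5)/4 = 25/4.
E[X | tails] = (5+12+5)/3 = 22/3.
By the law of total expectation,
E[X] = (1/2)·(25/4) + (1/2)·(22/3) = 163/24.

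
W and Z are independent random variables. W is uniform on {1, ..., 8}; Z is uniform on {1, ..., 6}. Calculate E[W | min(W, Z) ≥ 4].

P(min(W, Z) ≥ 4) = 5/16.
Summing W·P(x,y) over outcomes with min(W, Z) ≥ 4 gives 15/8.
E[W | min(W, Z) ≥ 4] = (15/8) / (5/16) = 6.

6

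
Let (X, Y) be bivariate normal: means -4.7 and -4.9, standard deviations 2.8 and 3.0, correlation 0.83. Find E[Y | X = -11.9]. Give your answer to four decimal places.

-11.3029

The regression of Y on X has slope ρ·σ_Y/σ_X and passes through (μ_X, μ_Y).
E[Y | X=-11.9] = -4.9 + (0.83)·(3.0/2.8)·(-11.9 − (-4.7)) = -4.9 + (0.88929)·(-7.2) = -11.3029.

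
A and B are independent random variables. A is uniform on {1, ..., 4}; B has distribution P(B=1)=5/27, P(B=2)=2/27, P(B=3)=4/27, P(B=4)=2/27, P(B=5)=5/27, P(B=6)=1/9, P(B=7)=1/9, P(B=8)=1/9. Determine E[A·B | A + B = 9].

P(A + B = 9) = 7/54.
Summing AB·P(x,y) over outcomes with A + B = 9 gives 55/27.
E[A·B | A + B = 9] = (55/27) / (7/54) = 110/7.

110/7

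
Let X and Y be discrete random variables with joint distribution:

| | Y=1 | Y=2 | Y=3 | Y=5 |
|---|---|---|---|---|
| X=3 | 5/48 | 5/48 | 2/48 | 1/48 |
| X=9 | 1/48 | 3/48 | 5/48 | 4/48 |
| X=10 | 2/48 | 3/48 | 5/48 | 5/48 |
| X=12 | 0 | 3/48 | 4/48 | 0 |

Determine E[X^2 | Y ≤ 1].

P(Y ≤ 1) = 1/6.
Σ X^2·P over the event = 9·(5/48) + 81·(1/48) + 100·(2/48) = 163/24.
E[X^2 | Y ≤ 1] = (163/24) / (1/6) = 163/4.

163/4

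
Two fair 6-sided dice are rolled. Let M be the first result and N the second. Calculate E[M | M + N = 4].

2

Outcomes with M + N = 4: (1,3), (2,2), (3,1), each with probability 1/36.
E[M | M + N = 4] = (1 + 2 + 3) / 3 = 2.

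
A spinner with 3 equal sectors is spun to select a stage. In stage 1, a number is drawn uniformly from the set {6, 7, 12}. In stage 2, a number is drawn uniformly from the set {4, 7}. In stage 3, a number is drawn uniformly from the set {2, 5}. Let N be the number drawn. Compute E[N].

52/9

E[N | stage 1] = (6+7+12)/3 = 25/3.
E[N | stage 2] = (4+7)/2 = 11/2.
E[N | stage 3] = (2+5)/2 = 7/2.
E[N] = (1/3)·(25/3) + (1/3)·(11/2) + (1/3)·(7/2) = 52/9.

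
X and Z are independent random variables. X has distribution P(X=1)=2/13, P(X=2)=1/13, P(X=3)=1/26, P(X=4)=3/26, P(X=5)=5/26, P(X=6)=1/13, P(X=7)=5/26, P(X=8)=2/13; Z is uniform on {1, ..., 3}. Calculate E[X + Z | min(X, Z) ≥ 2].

89/11

P(min(X, Z) ≥ 2) = 22/39.
Summing (X+Z)·P(x,y) over outcomes with min(X, Z) ≥ 2 gives 178/39.
E[X + Z | min(X, Z) ≥ 2] = (178/39) / (22/39) = 89/11.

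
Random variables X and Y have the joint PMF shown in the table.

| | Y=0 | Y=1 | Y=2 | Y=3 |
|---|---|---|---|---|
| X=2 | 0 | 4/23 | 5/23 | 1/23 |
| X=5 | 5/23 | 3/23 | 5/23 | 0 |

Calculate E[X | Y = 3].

2

P(Y = 3) = 1/23.
Σ X·P over the event = 2·(1/23) = 2/23.
E[X | Y = 3] = (2/23) / (1/23) = 2.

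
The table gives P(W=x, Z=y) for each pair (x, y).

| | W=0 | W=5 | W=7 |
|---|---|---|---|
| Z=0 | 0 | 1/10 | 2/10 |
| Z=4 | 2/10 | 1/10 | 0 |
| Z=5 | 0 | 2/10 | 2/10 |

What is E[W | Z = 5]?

6

P(Z = 5) = 2/5.
Σ W·P over the event = 5·(2/10) + 7·(2/10) = 12/5.
E[W | Z = 5] = (12/5) / (2/5) = 6.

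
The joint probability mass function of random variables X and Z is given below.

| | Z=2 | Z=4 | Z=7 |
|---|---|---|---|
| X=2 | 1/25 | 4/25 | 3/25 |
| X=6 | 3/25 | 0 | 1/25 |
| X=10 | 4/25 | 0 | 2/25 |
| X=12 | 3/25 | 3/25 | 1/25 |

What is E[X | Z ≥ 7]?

44/7

P(Z ≥ 7) = 7/25.
Σ X·P over the event = 2·(3/25) + 6·(1/25) + 10·(2/25) + 12·(1/25) = 44/25.
E[X | Z ≥ 7] = (44/25) / (7/25) = 44/7.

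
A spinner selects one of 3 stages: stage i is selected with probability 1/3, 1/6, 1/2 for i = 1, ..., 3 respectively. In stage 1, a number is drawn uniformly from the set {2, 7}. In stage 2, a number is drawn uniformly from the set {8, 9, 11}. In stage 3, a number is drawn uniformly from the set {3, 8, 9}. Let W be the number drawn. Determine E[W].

115/18

E[W | stage 1] = (2+7)/2 = 9/2.
E[W | stage 2] = (8+9+11)/3 = 28/3.
E[W | stage 3] = (3+8+9)/3 = 20/3.
E[W] = (1/3)·(9/2) + (1/6)·(28/3) + (1/2)·(20/3) = 115/18.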